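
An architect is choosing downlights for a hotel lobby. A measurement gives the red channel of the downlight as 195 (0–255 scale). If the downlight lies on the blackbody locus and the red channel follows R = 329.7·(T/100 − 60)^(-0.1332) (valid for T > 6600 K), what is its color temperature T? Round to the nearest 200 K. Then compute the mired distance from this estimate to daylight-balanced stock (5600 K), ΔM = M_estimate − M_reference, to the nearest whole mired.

-89 mireds

(t − 60)^(-0.1332) = 195/329.7 = 0.59145.
t − 60 = 0.59145^(1/-0.1332) = 0.59145^(-7.508) = 51.564, so t = 111.564.
T = 100·t = 11156 K → 11200 K to the nearest 200 K.
M_estimate = 10⁶/11200 = 89.29; M_reference = 10⁶/5600 = 178.57.
ΔM = 89.29 − 178.57 = -89.29 → -89 mireds.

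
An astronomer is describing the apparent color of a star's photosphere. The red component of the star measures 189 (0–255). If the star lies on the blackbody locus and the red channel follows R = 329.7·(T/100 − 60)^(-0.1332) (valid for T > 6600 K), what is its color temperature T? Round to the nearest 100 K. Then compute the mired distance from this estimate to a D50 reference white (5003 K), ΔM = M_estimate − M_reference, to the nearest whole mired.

(t − 60)^(-0.1332) = 189/329.7 = 0.57325.
t − 60 = 0.57325^(1/-0.1332) = 0.57325^(-7.508) = 65.199, so t = 125.199.
T = 100·t = 12520 K → 12500 K to the nearest 100 K.
M_estimate = 10⁶/12500 = 80.00; M_reference = 10⁶/5003 = 199.88.
ΔM = 80.00 − 199.88 = -119.88 → -120 mireds.

-120 mireds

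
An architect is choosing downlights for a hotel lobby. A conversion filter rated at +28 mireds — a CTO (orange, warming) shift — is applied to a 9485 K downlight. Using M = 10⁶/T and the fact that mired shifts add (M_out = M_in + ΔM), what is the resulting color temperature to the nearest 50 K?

M_in = 10⁶/9485 = 105.43 mireds.
M_out = 105.43 + (+28) = 133.43 mireds.
T_out = 10⁶/133.43 = 7494.6 K → 7500 K.

7500 K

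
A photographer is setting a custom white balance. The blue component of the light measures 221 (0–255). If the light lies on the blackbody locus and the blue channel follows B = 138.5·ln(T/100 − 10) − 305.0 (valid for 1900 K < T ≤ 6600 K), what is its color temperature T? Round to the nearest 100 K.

5500 K

ln(t − 10) = (221 + 305.0) / 138.5 = 3.7978.
t − 10 = e^3.7978 = 44.604, so t = 54.604.
T = 100·t = 5460 K → 5500 K to the nearest 100 K.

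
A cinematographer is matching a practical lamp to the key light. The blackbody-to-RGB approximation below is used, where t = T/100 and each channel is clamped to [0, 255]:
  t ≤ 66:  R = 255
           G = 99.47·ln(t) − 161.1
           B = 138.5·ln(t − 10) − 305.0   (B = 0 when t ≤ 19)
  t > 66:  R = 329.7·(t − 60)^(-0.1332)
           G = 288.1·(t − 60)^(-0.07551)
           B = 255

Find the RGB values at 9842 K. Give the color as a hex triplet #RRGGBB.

t = 9842/100 = 98.42; the t > 66 branch applies.
R = 329.7·(98.42 − 60)^(-0.1332) = 329.7·38.42^(-0.1332) = 329.7·0.61509 = 202.794.
G = 288.1·(98.42 − 60)^(-0.07551) = 288.1·38.42^(-0.07551) = 288.1·0.75919 = 218.722.
B = 255 by definition for t > 66.
Rounded: (203, 219, 255).
In hex: #CBDBFF.

#CBDBFF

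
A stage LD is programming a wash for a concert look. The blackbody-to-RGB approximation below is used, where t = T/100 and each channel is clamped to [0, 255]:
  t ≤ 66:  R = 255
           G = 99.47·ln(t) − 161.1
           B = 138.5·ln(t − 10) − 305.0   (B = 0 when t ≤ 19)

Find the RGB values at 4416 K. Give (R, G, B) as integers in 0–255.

t = 4416/100 = 44.16; the t ≤ 66 branch applies.
R = 255 by definition for t ≤ 66.
G = 99.47·ln 44.16 − 161.1 = 99.47·3.7878 − 161.1 = 215.674.
B = 138.5·ln(44.16 − 10) − 305.0 = 138.5·ln 34.16 − 305.0 = 138.5·3.5311 − 305.0 = 184.051.
Rounded: (255, 216, 184).

(255, 216, 184)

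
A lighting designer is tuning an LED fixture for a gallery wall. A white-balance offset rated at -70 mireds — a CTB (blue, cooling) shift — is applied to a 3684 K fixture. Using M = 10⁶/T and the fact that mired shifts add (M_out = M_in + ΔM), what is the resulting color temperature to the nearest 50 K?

M_in = 10⁶/3684 = 271.44 mireds.
M_out = 271.44 + (-70) = 201.44 mireds.
T_out = 10⁶/201.44 = 4964.2 K → 4950 K.

4950 K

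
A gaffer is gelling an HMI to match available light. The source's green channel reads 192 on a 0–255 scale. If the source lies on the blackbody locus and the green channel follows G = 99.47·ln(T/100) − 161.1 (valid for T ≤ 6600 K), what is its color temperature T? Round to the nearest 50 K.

ln t = (192 + 161.1) / 99.47 = 3.5498.
t = e^3.5498 = 34.807.
T = 100·t = 3481 K → 3500 K to the nearest 50 K.

3500 K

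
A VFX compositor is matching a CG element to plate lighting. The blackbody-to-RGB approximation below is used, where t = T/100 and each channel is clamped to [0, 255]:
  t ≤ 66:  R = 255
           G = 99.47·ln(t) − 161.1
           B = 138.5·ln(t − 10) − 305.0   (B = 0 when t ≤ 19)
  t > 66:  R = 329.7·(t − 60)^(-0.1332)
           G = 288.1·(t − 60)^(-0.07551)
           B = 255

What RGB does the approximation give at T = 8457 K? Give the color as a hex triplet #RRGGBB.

t = 8457/100 = 84.57; the t > 66 branch applies.
R = 329.7·(84.57 − 60)^(-0.1332) = 329.7·24.57^(-0.1332) = 329.7·0.65283 = 215.237.
G = 288.1·(84.57 − 60)^(-0.07551) = 288.1·24.57^(-0.07551) = 288.1·0.78525 = 226.232.
B = 255 by definition for t > 66.
Rounded: (215, 226, 255).
In hex: #D7E2FF.

#D7E2FF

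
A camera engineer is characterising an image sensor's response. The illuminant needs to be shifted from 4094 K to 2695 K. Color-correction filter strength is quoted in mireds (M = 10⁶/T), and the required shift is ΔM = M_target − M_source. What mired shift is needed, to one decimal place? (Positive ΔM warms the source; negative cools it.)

M_source = 10⁶/4094 = 244.260; M_target = 10⁶/2695 = 371.058.
ΔM = 371.058 − 244.260 = 126.798 → +126.8 mireds, a warming shift.

+126.8 mireds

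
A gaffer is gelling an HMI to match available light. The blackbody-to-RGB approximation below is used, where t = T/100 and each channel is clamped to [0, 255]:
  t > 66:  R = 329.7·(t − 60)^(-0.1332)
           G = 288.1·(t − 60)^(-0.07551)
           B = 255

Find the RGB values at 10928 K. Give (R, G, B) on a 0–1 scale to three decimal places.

(0.769, 0.842, 1.000)

t = 10928/100 = 109.28; the t > 66 branch applies.
R = 329.7·(109.28 − 60)^(-0.1332) = 329.7·49.28^(-0.1332) = 329.7·0.59503 = 196.180.
G = 288.1·(109.28 − 60)^(-0.07551) = 288.1·49.28^(-0.07551) = 288.1·0.74505 = 214.649.
B = 255 by definition for t > 66.
Dividing each by 255: (0.7693, 0.8418, 1.0000) → (0.769, 0.842, 1.000).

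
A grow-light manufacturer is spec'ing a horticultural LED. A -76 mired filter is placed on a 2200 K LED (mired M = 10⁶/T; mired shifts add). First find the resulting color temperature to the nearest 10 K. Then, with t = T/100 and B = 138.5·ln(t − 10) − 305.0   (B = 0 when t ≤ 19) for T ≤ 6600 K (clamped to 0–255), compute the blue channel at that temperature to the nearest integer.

M_in = 10⁶/2200 = 454.55; M_out = 454.55 + (-76) = 378.55.
T_out = 10⁶/378.55 = 2641.7 K → 2640 K; t = 26.4.
B = 138.5·ln(26.4 − 10) − 305.0 = 138.5·ln 16.4 − 305.0 = 138.5·2.7973 − 305.0 = 82.423.
Rounded: 82.

82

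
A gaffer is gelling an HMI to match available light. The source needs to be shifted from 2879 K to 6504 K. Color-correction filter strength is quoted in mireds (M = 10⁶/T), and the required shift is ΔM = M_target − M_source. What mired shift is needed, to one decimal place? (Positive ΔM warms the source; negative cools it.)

-193.6 mireds

M_source = 10⁶/2879 = 347.343; M_target = 10⁶/6504 = 153.752.
ΔM = 153.752 − 347.343 = -193.591 → -193.6 mireds, a cooling shift.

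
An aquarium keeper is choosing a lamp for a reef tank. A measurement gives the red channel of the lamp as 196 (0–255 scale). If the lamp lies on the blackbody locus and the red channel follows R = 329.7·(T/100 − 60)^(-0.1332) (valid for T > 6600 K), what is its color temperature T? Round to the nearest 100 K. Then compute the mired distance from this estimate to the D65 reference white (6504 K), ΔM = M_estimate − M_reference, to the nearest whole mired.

(t − 60)^(-0.1332) = 196/329.7 = 0.59448.
t − 60 = 0.59448^(1/-0.1332) = 0.59448^(-7.508) = 49.621, so t = 109.621.
T = 100·t = 10962 K → 11000 K to the nearest 100 K.
M_estimate = 10⁶/11000 = 90.91; M_reference = 10⁶/6504 = 153.75.
ΔM = 90.91 − 153.75 = -62.84 → -63 mireds.

-63 mireds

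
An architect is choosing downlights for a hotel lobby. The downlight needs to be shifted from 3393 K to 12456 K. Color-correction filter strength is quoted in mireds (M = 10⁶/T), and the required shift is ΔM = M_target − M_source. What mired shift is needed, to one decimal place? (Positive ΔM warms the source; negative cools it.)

-214.4 mireds

M_source = 10⁶/3393 = 294.724; M_target = 10⁶/12456 = 80.283.
ΔM = 80.283 − 294.724 = -214.442 → -214.4 mireds, a cooling shift.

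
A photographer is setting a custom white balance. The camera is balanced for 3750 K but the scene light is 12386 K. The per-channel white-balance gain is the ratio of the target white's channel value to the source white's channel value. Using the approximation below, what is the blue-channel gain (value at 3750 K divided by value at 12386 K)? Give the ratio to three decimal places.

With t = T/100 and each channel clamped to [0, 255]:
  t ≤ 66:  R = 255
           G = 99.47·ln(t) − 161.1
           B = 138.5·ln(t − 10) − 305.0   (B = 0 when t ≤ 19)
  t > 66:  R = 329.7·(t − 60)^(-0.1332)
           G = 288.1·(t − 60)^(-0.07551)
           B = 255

At 12386 K (t = 123.86):
  B = 255 by definition for t > 66.
At 3750 K (t = 37.5):
  B = 138.5·ln(37.5 − 10) − 305.0 = 138.5·ln 27.5 − 305.0 = 138.5·3.3142 − 305.0 = 154.015.
Gain = 154.015 / 255.000 = 0.6040 → 0.604.

0.604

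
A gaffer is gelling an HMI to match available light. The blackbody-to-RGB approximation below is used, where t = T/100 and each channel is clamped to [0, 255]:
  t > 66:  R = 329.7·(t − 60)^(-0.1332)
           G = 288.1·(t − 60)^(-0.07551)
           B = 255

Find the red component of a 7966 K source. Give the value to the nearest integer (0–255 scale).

222

t = 7966/100 = 79.66; the t > 66 branch applies.
R = 329.7·(79.66 − 60)^(-0.1332) = 329.7·19.66^(-0.1332) = 329.7·0.67250 = 221.724.
Rounded: 222.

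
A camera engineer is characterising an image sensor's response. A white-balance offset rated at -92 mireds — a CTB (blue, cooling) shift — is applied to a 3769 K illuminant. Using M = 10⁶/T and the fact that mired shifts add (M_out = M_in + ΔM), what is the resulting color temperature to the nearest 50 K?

M_in = 10⁶/3769 = 265.32 mireds.
M_out = 265.32 + (-92) = 173.32 mireds.
T_out = 10⁶/173.32 = 5769.6 K → 5750 K.

5750 K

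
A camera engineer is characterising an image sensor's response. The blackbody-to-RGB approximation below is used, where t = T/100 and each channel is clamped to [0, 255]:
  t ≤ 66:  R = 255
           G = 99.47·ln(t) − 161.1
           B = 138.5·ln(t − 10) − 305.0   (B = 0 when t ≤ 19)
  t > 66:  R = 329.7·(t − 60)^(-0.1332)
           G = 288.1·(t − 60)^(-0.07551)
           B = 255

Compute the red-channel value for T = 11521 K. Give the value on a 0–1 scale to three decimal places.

0.758

t = 11521/100 = 115.21; the t > 66 branch applies.
R = 329.7·(115.21 − 60)^(-0.1332) = 329.7·55.21^(-0.1332) = 329.7·0.58609 = 193.233.
On a 0–1 scale: 193.233/255 = 0.7578 → 0.758.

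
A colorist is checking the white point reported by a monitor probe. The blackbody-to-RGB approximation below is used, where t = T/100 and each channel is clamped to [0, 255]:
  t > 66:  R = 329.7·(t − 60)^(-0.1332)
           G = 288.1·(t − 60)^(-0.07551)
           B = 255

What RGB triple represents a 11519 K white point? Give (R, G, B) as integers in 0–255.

t = 11519/100 = 115.19; the t > 66 branch applies.
R = 329.7·(115.19 − 60)^(-0.1332) = 329.7·55.19^(-0.1332) = 329.7·0.58612 = 193.243.
G = 288.1·(115.19 − 60)^(-0.07551) = 288.1·55.19^(-0.07551) = 288.1·0.73871 = 212.821.
B = 255 by definition for t > 66.
Rounded: (193, 213, 255).

(193, 213, 255)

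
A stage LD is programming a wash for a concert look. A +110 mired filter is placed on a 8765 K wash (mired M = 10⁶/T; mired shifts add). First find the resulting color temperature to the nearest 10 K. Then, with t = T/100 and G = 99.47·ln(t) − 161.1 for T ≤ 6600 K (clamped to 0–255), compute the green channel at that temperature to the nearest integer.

217

M_in = 10⁶/8765 = 114.09; M_out = 114.09 + (+110) = 224.09.
T_out = 10⁶/224.09 = 4462.5 K → 4460 K; t = 44.6.
G = 99.47·ln 44.6 − 161.1 = 99.47·3.7977 − 161.1 = 216.661.
Rounded: 217.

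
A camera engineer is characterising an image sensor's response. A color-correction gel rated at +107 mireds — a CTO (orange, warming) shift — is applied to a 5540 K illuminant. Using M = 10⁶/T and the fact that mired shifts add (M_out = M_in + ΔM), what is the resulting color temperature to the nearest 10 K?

3480 K

M_in = 10⁶/5540 = 180.51 mireds.
M_out = 180.51 + (+107) = 287.51 mireds.
T_out = 10⁶/287.51 = 3478.2 K → 3480 K.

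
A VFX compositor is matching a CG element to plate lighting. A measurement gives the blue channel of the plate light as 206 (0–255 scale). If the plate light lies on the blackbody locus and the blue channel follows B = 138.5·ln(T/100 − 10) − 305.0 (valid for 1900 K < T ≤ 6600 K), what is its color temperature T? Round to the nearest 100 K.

5000 K

ln(t − 10) = (206 + 305.0) / 138.5 = 3.6895.
t − 10 = e^3.6895 = 40.026, so t = 50.026.
T = 100·t = 5003 K → 5000 K to the nearest 100 K.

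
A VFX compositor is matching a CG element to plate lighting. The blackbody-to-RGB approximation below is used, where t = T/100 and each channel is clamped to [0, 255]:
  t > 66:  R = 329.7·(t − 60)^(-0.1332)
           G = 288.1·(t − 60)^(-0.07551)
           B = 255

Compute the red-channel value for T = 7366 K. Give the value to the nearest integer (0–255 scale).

233

t = 7366/100 = 73.66; the t > 66 branch applies.
R = 329.7·(73.66 − 60)^(-0.1332) = 329.7·13.66^(-0.1332) = 329.7·0.70592 = 232.743.
Rounded: 233.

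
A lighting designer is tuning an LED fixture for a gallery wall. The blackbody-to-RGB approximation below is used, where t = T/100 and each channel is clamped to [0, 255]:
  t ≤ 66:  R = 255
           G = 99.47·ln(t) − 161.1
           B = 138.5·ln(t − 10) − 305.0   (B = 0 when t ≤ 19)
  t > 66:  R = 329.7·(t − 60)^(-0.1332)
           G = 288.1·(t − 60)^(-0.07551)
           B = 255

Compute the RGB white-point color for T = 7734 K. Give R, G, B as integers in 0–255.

R=225, G=232, B=255

t = 7734/100 = 77.34; the t > 66 branch applies.
R = 329.7·(77.34 − 60)^(-0.1332) = 329.7·17.34^(-0.1332) = 329.7·0.68385 = 225.464.
G = 288.1·(77.34 − 60)^(-0.07551) = 288.1·17.34^(-0.07551) = 288.1·0.80619 = 232.264.
B = 255 by definition for t > 66.
Rounded: (225, 232, 255).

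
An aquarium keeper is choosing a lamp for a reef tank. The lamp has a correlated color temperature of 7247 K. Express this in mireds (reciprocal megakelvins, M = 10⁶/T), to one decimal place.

138.0 mireds

M = 10⁶ / 7247 = 137.988 → 138.0 mireds.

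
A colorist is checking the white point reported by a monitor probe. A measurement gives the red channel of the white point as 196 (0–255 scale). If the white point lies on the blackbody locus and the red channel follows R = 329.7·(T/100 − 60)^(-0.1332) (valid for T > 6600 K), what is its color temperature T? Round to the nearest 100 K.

11000 K

(t − 60)^(-0.1332) = 196/329.7 = 0.59448.
t − 60 = 0.59448^(1/-0.1332) = 0.59448^(-7.508) = 49.621, so t = 109.621.
T = 100·t = 10962 K → 11000 K to the nearest 100 K.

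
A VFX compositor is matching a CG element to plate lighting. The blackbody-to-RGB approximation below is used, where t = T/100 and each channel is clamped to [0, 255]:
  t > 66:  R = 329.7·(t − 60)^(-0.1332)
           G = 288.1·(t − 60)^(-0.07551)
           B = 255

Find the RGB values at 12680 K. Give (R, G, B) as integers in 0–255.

(188, 210, 255)

t = 12680/100 = 126.8; the t > 66 branch applies.
R = 329.7·(126.8 − 60)^(-0.1332) = 329.7·66.8^(-0.1332) = 329.7·0.57140 = 188.390.
G = 288.1·(126.8 − 60)^(-0.07551) = 288.1·66.8^(-0.07551) = 288.1·0.72813 = 209.775.
B = 255 by definition for t > 66.
Rounded: (188, 210, 255).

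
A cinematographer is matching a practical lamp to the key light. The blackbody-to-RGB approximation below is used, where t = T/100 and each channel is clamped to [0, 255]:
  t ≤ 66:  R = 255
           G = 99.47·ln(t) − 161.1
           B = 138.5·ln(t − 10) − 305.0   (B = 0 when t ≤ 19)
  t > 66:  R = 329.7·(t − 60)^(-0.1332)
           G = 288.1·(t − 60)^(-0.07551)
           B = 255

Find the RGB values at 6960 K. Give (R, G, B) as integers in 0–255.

(244, 243, 255)

t = 6960/100 = 69.6; the t > 66 branch applies.
R = 329.7·(69.6 − 60)^(-0.1332) = 329.7·9.6^(-0.1332) = 329.7·0.73988 = 243.939.
G = 288.1·(69.6 − 60)^(-0.07551) = 288.1·9.6^(-0.07551) = 288.1·0.84300 = 242.869.
B = 255 by definition for t > 66.
Rounded: (244, 243, 255).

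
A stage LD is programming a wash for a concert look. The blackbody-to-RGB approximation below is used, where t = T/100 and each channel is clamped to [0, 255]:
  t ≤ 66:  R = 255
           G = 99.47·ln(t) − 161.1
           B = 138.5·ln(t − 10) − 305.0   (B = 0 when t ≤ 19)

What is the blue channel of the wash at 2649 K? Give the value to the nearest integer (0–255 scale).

t = 2649/100 = 26.49; the t ≤ 66 branch applies.
B = 138.5·ln(26.49 − 10) − 305.0 = 138.5·ln 16.49 − 305.0 = 138.5·2.8028 − 305.0 = 83.181.
Rounded: 83.

83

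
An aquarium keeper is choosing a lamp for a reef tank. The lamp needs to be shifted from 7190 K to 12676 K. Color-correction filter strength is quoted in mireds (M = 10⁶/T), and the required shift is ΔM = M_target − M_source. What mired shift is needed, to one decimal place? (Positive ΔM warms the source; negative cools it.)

-60.2 mireds

M_source = 10⁶/7190 = 139.082; M_target = 10⁶/12676 = 78.889.
ΔM = 78.889 − 139.082 = -60.193 → -60.2 mireds, a cooling shift.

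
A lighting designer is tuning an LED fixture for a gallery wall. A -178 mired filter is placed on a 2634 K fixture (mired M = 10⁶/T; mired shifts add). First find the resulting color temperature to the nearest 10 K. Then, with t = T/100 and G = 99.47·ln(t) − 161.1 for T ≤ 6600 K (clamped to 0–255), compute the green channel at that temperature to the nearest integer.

M_in = 10⁶/2634 = 379.65; M_out = 379.65 + (-178) = 201.65.
T_out = 10⁶/201.65 = 4959.1 K → 4960 K; t = 49.6.
G = 99.47·ln 49.6 − 161.1 = 99.47·3.9040 − 161.1 = 227.230.
Rounded: 227.

227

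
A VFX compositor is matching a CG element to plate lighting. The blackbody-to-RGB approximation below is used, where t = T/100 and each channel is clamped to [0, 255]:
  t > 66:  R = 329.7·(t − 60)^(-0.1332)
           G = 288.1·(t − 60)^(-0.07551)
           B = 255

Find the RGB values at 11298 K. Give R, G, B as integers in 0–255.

R=194, G=213, B=255

t = 11298/100 = 112.98; the t > 66 branch applies.
R = 329.7·(112.98 − 60)^(-0.1332) = 329.7·52.98^(-0.1332) = 329.7·0.58932 = 194.298.
G = 288.1·(112.98 − 60)^(-0.07551) = 288.1·52.98^(-0.07551) = 288.1·0.74099 = 213.479.
B = 255 by definition for t > 66.
Rounded: (194, 213, 255).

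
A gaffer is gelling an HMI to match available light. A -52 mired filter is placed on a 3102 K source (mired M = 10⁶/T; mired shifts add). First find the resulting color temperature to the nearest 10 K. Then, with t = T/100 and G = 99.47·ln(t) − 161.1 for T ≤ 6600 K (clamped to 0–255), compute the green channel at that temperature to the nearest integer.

198

M_in = 10⁶/3102 = 322.37; M_out = 322.37 + (-52) = 270.37.
T_out = 10⁶/270.37 = 3698.6 K → 3700 K; t = 37.
G = 99.47·ln 37 − 161.1 = 99.47·3.6109 − 161.1 = 198.078.
Rounded: 198.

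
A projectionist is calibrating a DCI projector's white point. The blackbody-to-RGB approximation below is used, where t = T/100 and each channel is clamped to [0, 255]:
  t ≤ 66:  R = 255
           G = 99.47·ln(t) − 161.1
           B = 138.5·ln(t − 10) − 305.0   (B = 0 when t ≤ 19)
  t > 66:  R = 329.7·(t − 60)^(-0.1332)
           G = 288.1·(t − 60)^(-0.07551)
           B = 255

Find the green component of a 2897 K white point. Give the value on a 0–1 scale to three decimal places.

t = 2897/100 = 28.97; the t ≤ 66 branch applies.
G = 99.47·ln 28.97 − 161.1 = 99.47·3.3663 − 161.1 = 173.742.
On a 0–1 scale: 173.742/255 = 0.6813 → 0.681.

0.681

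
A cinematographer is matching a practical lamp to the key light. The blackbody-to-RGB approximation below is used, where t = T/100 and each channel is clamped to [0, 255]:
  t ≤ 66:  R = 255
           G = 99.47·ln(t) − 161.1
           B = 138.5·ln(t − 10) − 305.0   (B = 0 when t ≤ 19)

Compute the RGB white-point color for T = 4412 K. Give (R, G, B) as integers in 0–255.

t = 4412/100 = 44.12; the t ≤ 66 branch applies.
R = 255 by definition for t ≤ 66.
G = 99.47·ln 44.12 − 161.1 = 99.47·3.7869 − 161.1 = 215.584.
B = 138.5·ln(44.12 − 10) − 305.0 = 138.5·ln 34.12 − 305.0 = 138.5·3.5299 − 305.0 = 183.889.
Rounded: (255, 216, 184).

(255, 216, 184)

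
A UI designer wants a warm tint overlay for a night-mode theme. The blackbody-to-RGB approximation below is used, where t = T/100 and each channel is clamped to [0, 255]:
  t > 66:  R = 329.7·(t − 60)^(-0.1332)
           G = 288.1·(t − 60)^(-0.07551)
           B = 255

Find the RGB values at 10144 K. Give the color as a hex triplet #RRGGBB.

#C9D9FF

t = 10144/100 = 101.44; the t > 66 branch applies.
R = 329.7·(101.44 − 60)^(-0.1332) = 329.7·41.44^(-0.1332) = 329.7·0.60892 = 200.761.
G = 288.1·(101.44 − 60)^(-0.07551) = 288.1·41.44^(-0.07551) = 288.1·0.75486 = 217.476.
B = 255 by definition for t > 66.
Rounded: (201, 217, 255).
In hex: #C9D9FF.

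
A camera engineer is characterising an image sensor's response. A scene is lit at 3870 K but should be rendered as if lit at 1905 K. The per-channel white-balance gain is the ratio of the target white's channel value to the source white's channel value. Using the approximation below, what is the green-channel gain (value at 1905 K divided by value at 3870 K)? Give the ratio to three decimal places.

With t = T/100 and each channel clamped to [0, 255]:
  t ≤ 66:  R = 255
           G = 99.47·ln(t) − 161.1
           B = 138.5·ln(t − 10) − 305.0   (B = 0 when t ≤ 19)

0.652

At 3870 K (t = 38.7):
  G = 99.47·ln 38.7 − 161.1 = 99.47·3.6558 − 161.1 = 202.546.
At 1905 K (t = 19.05):
  G = 99.47·ln 19.05 − 161.1 = 99.47·2.9471 − 161.1 = 132.045.
Gain = 132.045 / 202.546 = 0.6519 → 0.652.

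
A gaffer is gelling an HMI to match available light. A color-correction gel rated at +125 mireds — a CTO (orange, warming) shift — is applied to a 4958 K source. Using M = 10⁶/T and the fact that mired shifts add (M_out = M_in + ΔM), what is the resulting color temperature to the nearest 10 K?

3060 K

M_in = 10⁶/4958 = 201.69 mireds.
M_out = 201.69 + (+125) = 326.69 mireds.
T_out = 10⁶/326.69 = 3061.0 K → 3060 K.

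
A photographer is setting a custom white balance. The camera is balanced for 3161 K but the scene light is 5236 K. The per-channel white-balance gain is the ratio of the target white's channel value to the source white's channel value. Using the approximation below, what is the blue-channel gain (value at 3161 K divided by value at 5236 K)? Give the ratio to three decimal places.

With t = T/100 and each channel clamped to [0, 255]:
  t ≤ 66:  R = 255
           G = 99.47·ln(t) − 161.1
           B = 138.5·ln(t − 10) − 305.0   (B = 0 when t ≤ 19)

At 5236 K (t = 52.36):
  B = 138.5·ln(52.36 − 10) − 305.0 = 138.5·ln 42.36 − 305.0 = 138.5·3.7462 − 305.0 = 213.849.
At 3161 K (t = 31.61):
  B = 138.5·ln(31.61 − 10) − 305.0 = 138.5·ln 21.61 − 305.0 = 138.5·3.0732 − 305.0 = 120.632.
Gain = 120.632 / 213.849 = 0.5641 → 0.564.

0.564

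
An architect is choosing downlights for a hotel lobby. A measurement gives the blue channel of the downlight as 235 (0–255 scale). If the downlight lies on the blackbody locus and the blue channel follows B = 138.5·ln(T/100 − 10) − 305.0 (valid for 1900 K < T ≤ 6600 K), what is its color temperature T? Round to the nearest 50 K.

5950 K

ln(t − 10) = (235 + 305.0) / 138.5 = 3.8989.
t − 10 = e^3.8989 = 49.349, so t = 59.349.
T = 100·t = 5935 K → 5950 K to the nearest 50 K.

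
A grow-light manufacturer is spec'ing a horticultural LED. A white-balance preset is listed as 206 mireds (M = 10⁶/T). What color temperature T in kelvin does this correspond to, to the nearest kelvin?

4854 K

T = 10⁶ / 206 = 4854.37 K → 4854 K.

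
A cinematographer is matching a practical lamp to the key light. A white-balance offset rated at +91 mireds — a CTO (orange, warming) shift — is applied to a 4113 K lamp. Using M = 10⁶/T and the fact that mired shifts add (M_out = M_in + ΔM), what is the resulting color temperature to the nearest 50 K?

M_in = 10⁶/4113 = 243.13 mireds.
M_out = 243.13 + (+91) = 334.13 mireds.
T_out = 10⁶/334.13 = 2992.8 K → 3000 K.

3000 K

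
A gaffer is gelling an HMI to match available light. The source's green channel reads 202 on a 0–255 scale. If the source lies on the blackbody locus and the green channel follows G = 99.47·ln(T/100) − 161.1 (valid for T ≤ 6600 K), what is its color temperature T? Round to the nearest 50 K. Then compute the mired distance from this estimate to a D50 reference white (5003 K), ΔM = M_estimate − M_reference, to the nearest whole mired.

+60 mireds

ln t = (202 + 161.1) / 99.47 = 3.6503.
t = e^3.6503 = 38.488.
T = 100·t = 3849 K → 3850 K to the nearest 50 K.
M_estimate = 10⁶/3850 = 259.74; M_reference = 10⁶/5003 = 199.88.
ΔM = 259.74 − 199.88 = 59.86 → +60 mireds.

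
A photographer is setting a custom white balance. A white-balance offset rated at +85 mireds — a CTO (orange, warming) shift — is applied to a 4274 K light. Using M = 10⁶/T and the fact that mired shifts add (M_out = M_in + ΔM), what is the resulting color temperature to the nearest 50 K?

3150 K

M_in = 10⁶/4274 = 233.97 mireds.
M_out = 233.97 + (+85) = 318.97 mireds.
T_out = 10⁶/318.97 = 3135.1 K → 3150 K.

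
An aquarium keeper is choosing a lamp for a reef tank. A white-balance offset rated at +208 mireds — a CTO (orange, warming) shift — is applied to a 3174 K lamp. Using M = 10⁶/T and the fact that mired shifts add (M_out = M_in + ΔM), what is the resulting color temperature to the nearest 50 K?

M_in = 10⁶/3174 = 315.06 mireds.
M_out = 315.06 + (+208) = 523.06 mireds.
T_out = 10⁶/523.06 = 1911.8 K → 1900 K.

1900 K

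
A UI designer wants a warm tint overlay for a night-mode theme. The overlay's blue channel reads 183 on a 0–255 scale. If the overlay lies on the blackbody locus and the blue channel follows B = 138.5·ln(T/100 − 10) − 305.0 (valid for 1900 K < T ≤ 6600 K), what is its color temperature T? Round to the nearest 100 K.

4400 K

ln(t − 10) = (183 + 305.0) / 138.5 = 3.5235.
t − 10 = e^3.5235 = 33.902, so t = 43.902.
T = 100·t = 4390 K → 4400 K to the nearest 100 K.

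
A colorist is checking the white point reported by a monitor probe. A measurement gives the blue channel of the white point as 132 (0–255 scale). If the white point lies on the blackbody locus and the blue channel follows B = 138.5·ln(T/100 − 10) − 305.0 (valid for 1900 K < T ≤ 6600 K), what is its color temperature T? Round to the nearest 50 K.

ln(t − 10) = (132 + 305.0) / 138.5 = 3.1552.
t − 10 = e^3.1552 = 23.459, so t = 33.459.
T = 100·t = 3346 K → 3350 K to the nearest 50 K.

3350 K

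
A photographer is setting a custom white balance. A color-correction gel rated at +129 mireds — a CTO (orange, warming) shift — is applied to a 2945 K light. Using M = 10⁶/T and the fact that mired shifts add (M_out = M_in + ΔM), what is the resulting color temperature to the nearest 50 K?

2150 K

M_in = 10⁶/2945 = 339.56 mireds.
M_out = 339.56 + (+129) = 468.56 mireds.
T_out = 10⁶/468.56 = 2134.2 K → 2150 K.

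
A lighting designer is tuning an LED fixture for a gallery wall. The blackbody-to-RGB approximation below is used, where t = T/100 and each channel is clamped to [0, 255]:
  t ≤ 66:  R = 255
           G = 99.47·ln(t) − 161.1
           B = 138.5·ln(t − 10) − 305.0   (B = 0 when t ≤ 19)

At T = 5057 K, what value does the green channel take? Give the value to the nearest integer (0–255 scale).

t = 5057/100 = 50.57; the t ≤ 66 branch applies.
G = 99.47·ln 50.57 − 161.1 = 99.47·3.9234 − 161.1 = 229.156.
Rounded: 229.

229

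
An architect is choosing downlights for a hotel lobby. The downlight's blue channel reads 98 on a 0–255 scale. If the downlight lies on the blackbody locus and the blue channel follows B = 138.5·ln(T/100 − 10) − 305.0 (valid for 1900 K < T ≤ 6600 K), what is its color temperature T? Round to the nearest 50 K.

ln(t − 10) = (98 + 305.0) / 138.5 = 2.9097.
t − 10 = e^2.9097 = 18.352, so t = 28.352.
T = 100·t = 2835 K → 2850 K to the nearest 50 K.

2850 K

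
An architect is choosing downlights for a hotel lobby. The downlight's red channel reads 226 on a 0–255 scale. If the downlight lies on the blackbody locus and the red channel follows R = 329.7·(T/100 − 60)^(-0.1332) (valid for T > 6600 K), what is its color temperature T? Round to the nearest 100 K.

7700 K

(t − 60)^(-0.1332) = 226/329.7 = 0.68547.
t − 60 = 0.68547^(1/-0.1332) = 0.68547^(-7.508) = 17.034, so t = 77.034.
T = 100·t = 7703 K → 7700 K to the nearest 100 K.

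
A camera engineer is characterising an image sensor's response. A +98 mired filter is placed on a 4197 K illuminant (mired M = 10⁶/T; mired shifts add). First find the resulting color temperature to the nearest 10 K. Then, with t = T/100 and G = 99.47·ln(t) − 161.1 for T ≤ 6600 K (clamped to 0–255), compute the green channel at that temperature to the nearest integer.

M_in = 10⁶/4197 = 238.27; M_out = 238.27 + (+98) = 336.27.
T_out = 10⁶/336.27 = 2973.8 K → 2970 K; t = 29.7.
G = 99.47·ln 29.7 − 161.1 = 99.47·3.3911 − 161.1 = 176.217.
Rounded: 176.

176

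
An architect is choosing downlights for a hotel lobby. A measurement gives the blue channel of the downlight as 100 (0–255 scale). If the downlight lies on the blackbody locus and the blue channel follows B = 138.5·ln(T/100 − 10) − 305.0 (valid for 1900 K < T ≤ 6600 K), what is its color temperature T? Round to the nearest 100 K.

2900 K

ln(t − 10) = (100 + 305.0) / 138.5 = 2.9242.
t − 10 = e^2.9242 = 18.619, so t = 28.619.
T = 100·t = 2862 K → 2900 K to the nearest 100 K.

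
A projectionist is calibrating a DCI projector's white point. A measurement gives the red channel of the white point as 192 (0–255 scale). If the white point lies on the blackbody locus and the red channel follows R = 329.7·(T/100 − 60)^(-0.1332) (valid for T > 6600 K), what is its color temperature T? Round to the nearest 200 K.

11800 K

(t − 60)^(-0.1332) = 192/329.7 = 0.58235.
t − 60 = 0.58235^(1/-0.1332) = 0.58235^(-7.508) = 57.929, so t = 117.929.
T = 100·t = 11793 K → 11800 K to the nearest 200 K.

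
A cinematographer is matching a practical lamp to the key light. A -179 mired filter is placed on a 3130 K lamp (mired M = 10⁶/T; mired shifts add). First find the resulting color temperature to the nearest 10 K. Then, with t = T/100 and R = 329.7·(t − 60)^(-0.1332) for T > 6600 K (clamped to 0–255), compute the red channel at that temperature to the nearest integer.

M_in = 10⁶/3130 = 319.49; M_out = 319.49 + (-179) = 140.49.
T_out = 10⁶/140.49 = 7118.0 K → 7120 K; t = 71.2.
R = 329.7·(71.2 − 60)^(-0.1332) = 329.7·11.2^(-0.1332) = 329.7·0.72484 = 238.981.
Rounded: 239.

239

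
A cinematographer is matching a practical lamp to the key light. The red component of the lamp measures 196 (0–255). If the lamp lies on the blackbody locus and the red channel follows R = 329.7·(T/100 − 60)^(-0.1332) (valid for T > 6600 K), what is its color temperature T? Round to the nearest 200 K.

(t − 60)^(-0.1332) = 196/329.7 = 0.59448.
t − 60 = 0.59448^(1/-0.1332) = 0.59448^(-7.508) = 49.621, so t = 109.621.
T = 100·t = 10962 K → 11000 K to the nearest 200 K.

11000 K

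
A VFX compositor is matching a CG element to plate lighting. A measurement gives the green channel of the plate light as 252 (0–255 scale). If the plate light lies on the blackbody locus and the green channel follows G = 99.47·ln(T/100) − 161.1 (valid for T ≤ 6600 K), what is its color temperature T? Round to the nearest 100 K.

ln t = (252 + 161.1) / 99.47 = 4.1530.
t = e^4.1530 = 63.625.
T = 100·t = 6363 K → 6400 K to the nearest 100 K.

6400 K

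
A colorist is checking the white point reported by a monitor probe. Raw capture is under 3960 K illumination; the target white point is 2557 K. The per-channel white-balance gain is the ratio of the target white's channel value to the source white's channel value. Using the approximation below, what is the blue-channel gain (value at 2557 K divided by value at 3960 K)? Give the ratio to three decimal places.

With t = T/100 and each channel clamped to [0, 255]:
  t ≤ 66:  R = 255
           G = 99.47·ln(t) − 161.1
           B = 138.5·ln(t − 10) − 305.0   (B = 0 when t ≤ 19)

At 3960 K (t = 39.6):
  B = 138.5·ln(39.6 − 10) − 305.0 = 138.5·ln 29.6 − 305.0 = 138.5·3.3878 − 305.0 = 164.207.
At 2557 K (t = 25.57):
  B = 138.5·ln(25.57 − 10) − 305.0 = 138.5·ln 15.57 − 305.0 = 138.5·2.7453 − 305.0 = 75.230.
Gain = 75.230 / 164.207 = 0.4581 → 0.458.

0.458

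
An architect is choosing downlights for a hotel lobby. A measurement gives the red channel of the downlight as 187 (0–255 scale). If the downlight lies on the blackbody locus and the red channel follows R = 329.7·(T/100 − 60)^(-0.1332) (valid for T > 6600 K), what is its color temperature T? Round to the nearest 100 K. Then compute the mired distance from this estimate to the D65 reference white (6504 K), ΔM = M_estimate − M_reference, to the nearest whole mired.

-77 mireds

(t − 60)^(-0.1332) = 187/329.7 = 0.56718.
t − 60 = 0.56718^(1/-0.1332) = 0.56718^(-7.508) = 70.620, so t = 130.620.
T = 100·t = 13062 K → 13100 K to the nearest 100 K.
M_estimate = 10⁶/13100 = 76.34; M_reference = 10⁶/6504 = 153.75.
ΔM = 76.34 − 153.75 = -77.42 → -77 mireds.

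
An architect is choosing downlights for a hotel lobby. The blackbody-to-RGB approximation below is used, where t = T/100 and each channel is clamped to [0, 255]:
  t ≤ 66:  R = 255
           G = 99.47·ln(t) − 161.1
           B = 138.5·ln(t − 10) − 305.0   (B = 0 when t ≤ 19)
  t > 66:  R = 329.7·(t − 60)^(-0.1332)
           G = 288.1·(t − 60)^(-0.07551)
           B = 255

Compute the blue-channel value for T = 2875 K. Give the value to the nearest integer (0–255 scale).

t = 2875/100 = 28.75; the t ≤ 66 branch applies.
B = 138.5·ln(28.75 − 10) − 305.0 = 138.5·ln 18.75 − 305.0 = 138.5·2.9312 − 305.0 = 100.970.
Rounded: 101.

101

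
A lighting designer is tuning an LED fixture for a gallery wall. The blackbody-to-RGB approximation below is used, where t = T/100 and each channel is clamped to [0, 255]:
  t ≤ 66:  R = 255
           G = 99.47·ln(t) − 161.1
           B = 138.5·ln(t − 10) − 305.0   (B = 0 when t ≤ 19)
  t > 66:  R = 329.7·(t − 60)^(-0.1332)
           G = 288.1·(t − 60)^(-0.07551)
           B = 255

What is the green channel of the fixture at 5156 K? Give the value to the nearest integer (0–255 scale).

231

t = 5156/100 = 51.56; the t ≤ 66 branch applies.
G = 99.47·ln 51.56 − 161.1 = 99.47·3.9427 − 161.1 = 231.085.
Rounded: 231.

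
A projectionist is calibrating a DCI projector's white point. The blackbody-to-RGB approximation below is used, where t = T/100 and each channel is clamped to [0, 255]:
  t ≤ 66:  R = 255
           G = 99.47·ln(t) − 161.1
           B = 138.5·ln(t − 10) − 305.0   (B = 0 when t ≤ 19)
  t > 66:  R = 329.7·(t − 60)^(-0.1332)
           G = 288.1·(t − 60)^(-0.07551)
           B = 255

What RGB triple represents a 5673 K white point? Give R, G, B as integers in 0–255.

R=255, G=241, B=227

t = 5673/100 = 56.73; the t ≤ 66 branch applies.
R = 255 by definition for t ≤ 66.
G = 99.47·ln 56.73 − 161.1 = 99.47·4.0383 − 161.1 = 240.590.
B = 138.5·ln(56.73 − 10) − 305.0 = 138.5·ln 46.73 − 305.0 = 138.5·3.8444 − 305.0 = 227.448.
Rounded: (255, 241, 227).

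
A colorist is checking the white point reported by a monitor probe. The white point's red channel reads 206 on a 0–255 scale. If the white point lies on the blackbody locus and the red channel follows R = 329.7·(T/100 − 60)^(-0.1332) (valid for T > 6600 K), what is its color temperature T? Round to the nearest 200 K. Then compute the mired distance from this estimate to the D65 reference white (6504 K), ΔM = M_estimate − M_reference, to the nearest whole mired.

(t − 60)^(-0.1332) = 206/329.7 = 0.62481.
t − 60 = 0.62481^(1/-0.1332) = 0.62481^(-7.508) = 34.152, so t = 94.152.
T = 100·t = 9415 K → 9400 K to the nearest 200 K.
M_estimate = 10⁶/9400 = 106.38; M_reference = 10⁶/6504 = 153.75.
ΔM = 106.38 − 153.75 = -47.37 → -47 mireds.

-47 mireds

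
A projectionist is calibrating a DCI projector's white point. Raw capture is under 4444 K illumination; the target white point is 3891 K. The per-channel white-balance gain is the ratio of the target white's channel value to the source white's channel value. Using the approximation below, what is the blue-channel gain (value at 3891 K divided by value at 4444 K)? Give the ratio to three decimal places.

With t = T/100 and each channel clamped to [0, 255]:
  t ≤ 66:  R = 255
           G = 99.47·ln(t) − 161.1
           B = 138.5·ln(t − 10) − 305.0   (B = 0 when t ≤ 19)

At 4444 K (t = 44.44):
  B = 138.5·ln(44.44 − 10) − 305.0 = 138.5·ln 34.44 − 305.0 = 138.5·3.5392 − 305.0 = 185.182.
At 3891 K (t = 38.91):
  B = 138.5·ln(38.91 − 10) − 305.0 = 138.5·ln 28.91 − 305.0 = 138.5·3.3642 − 305.0 = 160.940.
Gain = 160.940 / 185.182 = 0.8691 → 0.869.

0.869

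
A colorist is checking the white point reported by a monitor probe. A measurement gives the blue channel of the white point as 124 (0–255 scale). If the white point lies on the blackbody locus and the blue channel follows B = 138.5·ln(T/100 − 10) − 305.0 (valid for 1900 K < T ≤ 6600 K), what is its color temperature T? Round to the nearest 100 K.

3200 K

ln(t − 10) = (124 + 305.0) / 138.5 = 3.0975.
t − 10 = e^3.0975 = 22.142, so t = 32.142.
T = 100·t = 3214 K → 3200 K to the nearest 100 K.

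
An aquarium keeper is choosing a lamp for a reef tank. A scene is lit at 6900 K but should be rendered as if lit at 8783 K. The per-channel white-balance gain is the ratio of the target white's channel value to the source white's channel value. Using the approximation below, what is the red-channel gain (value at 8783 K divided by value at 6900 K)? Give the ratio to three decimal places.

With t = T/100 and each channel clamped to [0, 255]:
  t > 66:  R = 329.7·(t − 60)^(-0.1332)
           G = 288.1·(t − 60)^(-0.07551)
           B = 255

At 6900 K (t = 69):
  R = 329.7·(69 − 60)^(-0.1332) = 329.7·9^(-0.1332) = 329.7·0.74627 = 246.045.
At 8783 K (t = 87.83):
  R = 329.7·(87.83 − 60)^(-0.1332) = 329.7·27.83^(-0.1332) = 329.7·0.64208 = 211.695.
Gain = 211.695 / 246.045 = 0.8604 → 0.860.

0.860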